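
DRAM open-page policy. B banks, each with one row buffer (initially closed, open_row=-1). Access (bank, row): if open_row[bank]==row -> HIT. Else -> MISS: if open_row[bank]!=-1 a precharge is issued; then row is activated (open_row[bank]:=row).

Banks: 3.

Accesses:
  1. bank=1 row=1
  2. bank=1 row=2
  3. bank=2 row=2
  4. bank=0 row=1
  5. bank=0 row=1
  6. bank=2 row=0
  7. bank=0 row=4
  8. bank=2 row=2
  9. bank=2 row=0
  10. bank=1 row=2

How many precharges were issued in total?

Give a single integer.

Answer: 5

Derivation:
Acc 1: bank1 row1 -> MISS (open row1); precharges=0
Acc 2: bank1 row2 -> MISS (open row2); precharges=1
Acc 3: bank2 row2 -> MISS (open row2); precharges=1
Acc 4: bank0 row1 -> MISS (open row1); precharges=1
Acc 5: bank0 row1 -> HIT
Acc 6: bank2 row0 -> MISS (open row0); precharges=2
Acc 7: bank0 row4 -> MISS (open row4); precharges=3
Acc 8: bank2 row2 -> MISS (open row2); precharges=4
Acc 9: bank2 row0 -> MISS (open row0); precharges=5
Acc 10: bank1 row2 -> HIT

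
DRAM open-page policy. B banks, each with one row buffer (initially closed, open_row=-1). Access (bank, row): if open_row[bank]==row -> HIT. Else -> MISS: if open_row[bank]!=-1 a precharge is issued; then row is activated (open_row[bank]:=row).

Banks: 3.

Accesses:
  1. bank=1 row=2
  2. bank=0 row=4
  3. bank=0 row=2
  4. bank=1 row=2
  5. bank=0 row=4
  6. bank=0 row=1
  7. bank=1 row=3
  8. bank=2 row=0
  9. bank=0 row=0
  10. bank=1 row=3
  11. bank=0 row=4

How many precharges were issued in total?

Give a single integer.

Acc 1: bank1 row2 -> MISS (open row2); precharges=0
Acc 2: bank0 row4 -> MISS (open row4); precharges=0
Acc 3: bank0 row2 -> MISS (open row2); precharges=1
Acc 4: bank1 row2 -> HIT
Acc 5: bank0 row4 -> MISS (open row4); precharges=2
Acc 6: bank0 row1 -> MISS (open row1); precharges=3
Acc 7: bank1 row3 -> MISS (open row3); precharges=4
Acc 8: bank2 row0 -> MISS (open row0); precharges=4
Acc 9: bank0 row0 -> MISS (open row0); precharges=5
Acc 10: bank1 row3 -> HIT
Acc 11: bank0 row4 -> MISS (open row4); precharges=6

Answer: 6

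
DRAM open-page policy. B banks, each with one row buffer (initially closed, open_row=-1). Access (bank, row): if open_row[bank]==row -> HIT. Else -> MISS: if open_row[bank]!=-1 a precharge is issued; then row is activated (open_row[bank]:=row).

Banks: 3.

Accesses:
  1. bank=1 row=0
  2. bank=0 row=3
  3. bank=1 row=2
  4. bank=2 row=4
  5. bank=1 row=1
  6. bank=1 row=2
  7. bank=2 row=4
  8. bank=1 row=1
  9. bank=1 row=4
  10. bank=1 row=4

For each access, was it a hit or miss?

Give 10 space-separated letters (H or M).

Answer: M M M M M M H M M H

Derivation:
Acc 1: bank1 row0 -> MISS (open row0); precharges=0
Acc 2: bank0 row3 -> MISS (open row3); precharges=0
Acc 3: bank1 row2 -> MISS (open row2); precharges=1
Acc 4: bank2 row4 -> MISS (open row4); precharges=1
Acc 5: bank1 row1 -> MISS (open row1); precharges=2
Acc 6: bank1 row2 -> MISS (open row2); precharges=3
Acc 7: bank2 row4 -> HIT
Acc 8: bank1 row1 -> MISS (open row1); precharges=4
Acc 9: bank1 row4 -> MISS (open row4); precharges=5
Acc 10: bank1 row4 -> HIT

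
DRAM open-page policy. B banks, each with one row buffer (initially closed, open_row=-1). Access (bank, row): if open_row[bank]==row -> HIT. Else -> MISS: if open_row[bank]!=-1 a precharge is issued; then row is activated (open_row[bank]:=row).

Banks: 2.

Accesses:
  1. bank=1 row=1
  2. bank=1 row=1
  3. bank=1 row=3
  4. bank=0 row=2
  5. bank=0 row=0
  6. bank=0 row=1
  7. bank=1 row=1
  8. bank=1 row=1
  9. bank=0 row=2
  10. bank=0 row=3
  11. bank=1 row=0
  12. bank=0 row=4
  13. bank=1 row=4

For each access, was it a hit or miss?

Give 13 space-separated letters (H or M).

Acc 1: bank1 row1 -> MISS (open row1); precharges=0
Acc 2: bank1 row1 -> HIT
Acc 3: bank1 row3 -> MISS (open row3); precharges=1
Acc 4: bank0 row2 -> MISS (open row2); precharges=1
Acc 5: bank0 row0 -> MISS (open row0); precharges=2
Acc 6: bank0 row1 -> MISS (open row1); precharges=3
Acc 7: bank1 row1 -> MISS (open row1); precharges=4
Acc 8: bank1 row1 -> HIT
Acc 9: bank0 row2 -> MISS (open row2); precharges=5
Acc 10: bank0 row3 -> MISS (open row3); precharges=6
Acc 11: bank1 row0 -> MISS (open row0); precharges=7
Acc 12: bank0 row4 -> MISS (open row4); precharges=8
Acc 13: bank1 row4 -> MISS (open row4); precharges=9

Answer: M H M M M M M H M M M M M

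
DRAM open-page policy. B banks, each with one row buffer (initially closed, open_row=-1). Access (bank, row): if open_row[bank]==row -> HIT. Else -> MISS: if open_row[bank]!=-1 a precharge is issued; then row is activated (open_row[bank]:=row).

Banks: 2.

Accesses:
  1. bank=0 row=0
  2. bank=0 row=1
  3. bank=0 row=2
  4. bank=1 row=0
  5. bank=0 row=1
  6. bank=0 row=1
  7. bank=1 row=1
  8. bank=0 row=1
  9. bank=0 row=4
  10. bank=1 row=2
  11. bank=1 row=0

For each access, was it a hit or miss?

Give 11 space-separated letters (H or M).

Acc 1: bank0 row0 -> MISS (open row0); precharges=0
Acc 2: bank0 row1 -> MISS (open row1); precharges=1
Acc 3: bank0 row2 -> MISS (open row2); precharges=2
Acc 4: bank1 row0 -> MISS (open row0); precharges=2
Acc 5: bank0 row1 -> MISS (open row1); precharges=3
Acc 6: bank0 row1 -> HIT
Acc 7: bank1 row1 -> MISS (open row1); precharges=4
Acc 8: bank0 row1 -> HIT
Acc 9: bank0 row4 -> MISS (open row4); precharges=5
Acc 10: bank1 row2 -> MISS (open row2); precharges=6
Acc 11: bank1 row0 -> MISS (open row0); precharges=7

Answer: M M M M M H M H M M M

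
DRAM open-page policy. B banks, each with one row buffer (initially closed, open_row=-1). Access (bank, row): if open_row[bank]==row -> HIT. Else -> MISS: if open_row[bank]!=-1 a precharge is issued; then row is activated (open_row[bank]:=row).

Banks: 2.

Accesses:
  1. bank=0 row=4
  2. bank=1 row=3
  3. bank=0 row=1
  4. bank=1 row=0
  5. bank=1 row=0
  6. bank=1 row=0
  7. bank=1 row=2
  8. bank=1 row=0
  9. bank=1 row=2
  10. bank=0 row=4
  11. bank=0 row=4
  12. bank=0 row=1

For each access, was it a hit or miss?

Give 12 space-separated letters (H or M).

Answer: M M M M H H M M M M H M

Derivation:
Acc 1: bank0 row4 -> MISS (open row4); precharges=0
Acc 2: bank1 row3 -> MISS (open row3); precharges=0
Acc 3: bank0 row1 -> MISS (open row1); precharges=1
Acc 4: bank1 row0 -> MISS (open row0); precharges=2
Acc 5: bank1 row0 -> HIT
Acc 6: bank1 row0 -> HIT
Acc 7: bank1 row2 -> MISS (open row2); precharges=3
Acc 8: bank1 row0 -> MISS (open row0); precharges=4
Acc 9: bank1 row2 -> MISS (open row2); precharges=5
Acc 10: bank0 row4 -> MISS (open row4); precharges=6
Acc 11: bank0 row4 -> HIT
Acc 12: bank0 row1 -> MISS (open row1); precharges=7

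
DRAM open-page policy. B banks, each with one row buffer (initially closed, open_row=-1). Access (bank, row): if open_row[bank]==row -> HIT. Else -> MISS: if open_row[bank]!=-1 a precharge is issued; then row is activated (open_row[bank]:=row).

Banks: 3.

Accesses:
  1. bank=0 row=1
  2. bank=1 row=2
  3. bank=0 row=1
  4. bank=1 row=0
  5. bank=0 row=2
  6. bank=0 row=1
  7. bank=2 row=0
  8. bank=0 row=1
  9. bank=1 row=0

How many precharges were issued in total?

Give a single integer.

Answer: 3

Derivation:
Acc 1: bank0 row1 -> MISS (open row1); precharges=0
Acc 2: bank1 row2 -> MISS (open row2); precharges=0
Acc 3: bank0 row1 -> HIT
Acc 4: bank1 row0 -> MISS (open row0); precharges=1
Acc 5: bank0 row2 -> MISS (open row2); precharges=2
Acc 6: bank0 row1 -> MISS (open row1); precharges=3
Acc 7: bank2 row0 -> MISS (open row0); precharges=3
Acc 8: bank0 row1 -> HIT
Acc 9: bank1 row0 -> HIT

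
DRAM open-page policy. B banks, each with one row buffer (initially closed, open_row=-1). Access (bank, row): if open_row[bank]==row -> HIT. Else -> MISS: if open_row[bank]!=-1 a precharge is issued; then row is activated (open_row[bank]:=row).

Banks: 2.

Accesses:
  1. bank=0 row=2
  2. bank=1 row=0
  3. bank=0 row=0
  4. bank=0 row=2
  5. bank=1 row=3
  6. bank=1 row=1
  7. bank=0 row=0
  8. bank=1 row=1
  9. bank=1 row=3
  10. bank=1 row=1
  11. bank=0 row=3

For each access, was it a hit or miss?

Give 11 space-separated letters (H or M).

Answer: M M M M M M M H M M M

Derivation:
Acc 1: bank0 row2 -> MISS (open row2); precharges=0
Acc 2: bank1 row0 -> MISS (open row0); precharges=0
Acc 3: bank0 row0 -> MISS (open row0); precharges=1
Acc 4: bank0 row2 -> MISS (open row2); precharges=2
Acc 5: bank1 row3 -> MISS (open row3); precharges=3
Acc 6: bank1 row1 -> MISS (open row1); precharges=4
Acc 7: bank0 row0 -> MISS (open row0); precharges=5
Acc 8: bank1 row1 -> HIT
Acc 9: bank1 row3 -> MISS (open row3); precharges=6
Acc 10: bank1 row1 -> MISS (open row1); precharges=7
Acc 11: bank0 row3 -> MISS (open row3); precharges=8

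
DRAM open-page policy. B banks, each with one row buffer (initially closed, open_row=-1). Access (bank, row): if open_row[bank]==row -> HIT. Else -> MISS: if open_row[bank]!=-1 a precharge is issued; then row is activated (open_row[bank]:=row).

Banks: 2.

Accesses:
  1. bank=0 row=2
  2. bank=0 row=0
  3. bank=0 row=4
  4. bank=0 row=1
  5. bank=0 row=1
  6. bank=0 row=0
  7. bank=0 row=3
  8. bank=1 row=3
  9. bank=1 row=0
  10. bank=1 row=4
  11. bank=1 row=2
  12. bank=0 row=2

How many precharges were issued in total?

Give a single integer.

Acc 1: bank0 row2 -> MISS (open row2); precharges=0
Acc 2: bank0 row0 -> MISS (open row0); precharges=1
Acc 3: bank0 row4 -> MISS (open row4); precharges=2
Acc 4: bank0 row1 -> MISS (open row1); precharges=3
Acc 5: bank0 row1 -> HIT
Acc 6: bank0 row0 -> MISS (open row0); precharges=4
Acc 7: bank0 row3 -> MISS (open row3); precharges=5
Acc 8: bank1 row3 -> MISS (open row3); precharges=5
Acc 9: bank1 row0 -> MISS (open row0); precharges=6
Acc 10: bank1 row4 -> MISS (open row4); precharges=7
Acc 11: bank1 row2 -> MISS (open row2); precharges=8
Acc 12: bank0 row2 -> MISS (open row2); precharges=9

Answer: 9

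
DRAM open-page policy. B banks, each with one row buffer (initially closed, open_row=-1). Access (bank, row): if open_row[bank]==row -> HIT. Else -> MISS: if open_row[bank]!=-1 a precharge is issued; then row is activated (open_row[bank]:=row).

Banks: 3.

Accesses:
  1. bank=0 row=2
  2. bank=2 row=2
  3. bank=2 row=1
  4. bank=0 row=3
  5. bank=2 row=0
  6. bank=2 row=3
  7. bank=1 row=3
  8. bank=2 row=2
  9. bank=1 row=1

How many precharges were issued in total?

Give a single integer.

Answer: 6

Derivation:
Acc 1: bank0 row2 -> MISS (open row2); precharges=0
Acc 2: bank2 row2 -> MISS (open row2); precharges=0
Acc 3: bank2 row1 -> MISS (open row1); precharges=1
Acc 4: bank0 row3 -> MISS (open row3); precharges=2
Acc 5: bank2 row0 -> MISS (open row0); precharges=3
Acc 6: bank2 row3 -> MISS (open row3); precharges=4
Acc 7: bank1 row3 -> MISS (open row3); precharges=4
Acc 8: bank2 row2 -> MISS (open row2); precharges=5
Acc 9: bank1 row1 -> MISS (open row1); precharges=6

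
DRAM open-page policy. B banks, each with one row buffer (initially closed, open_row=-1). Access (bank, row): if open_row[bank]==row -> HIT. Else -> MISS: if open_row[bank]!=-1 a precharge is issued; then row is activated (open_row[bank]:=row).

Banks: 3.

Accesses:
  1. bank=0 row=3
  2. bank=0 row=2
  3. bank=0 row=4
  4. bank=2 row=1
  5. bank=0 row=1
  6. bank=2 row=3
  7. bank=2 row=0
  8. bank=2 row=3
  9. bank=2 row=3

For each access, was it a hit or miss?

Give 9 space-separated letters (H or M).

Acc 1: bank0 row3 -> MISS (open row3); precharges=0
Acc 2: bank0 row2 -> MISS (open row2); precharges=1
Acc 3: bank0 row4 -> MISS (open row4); precharges=2
Acc 4: bank2 row1 -> MISS (open row1); precharges=2
Acc 5: bank0 row1 -> MISS (open row1); precharges=3
Acc 6: bank2 row3 -> MISS (open row3); precharges=4
Acc 7: bank2 row0 -> MISS (open row0); precharges=5
Acc 8: bank2 row3 -> MISS (open row3); precharges=6
Acc 9: bank2 row3 -> HIT

Answer: M M M M M M M M H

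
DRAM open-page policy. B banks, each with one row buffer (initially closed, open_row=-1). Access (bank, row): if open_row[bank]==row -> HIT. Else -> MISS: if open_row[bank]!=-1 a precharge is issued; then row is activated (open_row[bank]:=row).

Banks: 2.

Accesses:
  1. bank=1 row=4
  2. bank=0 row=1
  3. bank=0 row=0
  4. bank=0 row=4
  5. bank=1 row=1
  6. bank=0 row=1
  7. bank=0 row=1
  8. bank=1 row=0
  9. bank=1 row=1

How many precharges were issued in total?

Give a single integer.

Answer: 6

Derivation:
Acc 1: bank1 row4 -> MISS (open row4); precharges=0
Acc 2: bank0 row1 -> MISS (open row1); precharges=0
Acc 3: bank0 row0 -> MISS (open row0); precharges=1
Acc 4: bank0 row4 -> MISS (open row4); precharges=2
Acc 5: bank1 row1 -> MISS (open row1); precharges=3
Acc 6: bank0 row1 -> MISS (open row1); precharges=4
Acc 7: bank0 row1 -> HIT
Acc 8: bank1 row0 -> MISS (open row0); precharges=5
Acc 9: bank1 row1 -> MISS (open row1); precharges=6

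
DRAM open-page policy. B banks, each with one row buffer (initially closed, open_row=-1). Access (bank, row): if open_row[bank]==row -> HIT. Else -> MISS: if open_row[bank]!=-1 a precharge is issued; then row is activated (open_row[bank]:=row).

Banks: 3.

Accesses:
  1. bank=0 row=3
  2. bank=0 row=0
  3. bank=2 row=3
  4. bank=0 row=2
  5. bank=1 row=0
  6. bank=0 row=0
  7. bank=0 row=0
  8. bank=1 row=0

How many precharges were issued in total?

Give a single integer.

Answer: 3

Derivation:
Acc 1: bank0 row3 -> MISS (open row3); precharges=0
Acc 2: bank0 row0 -> MISS (open row0); precharges=1
Acc 3: bank2 row3 -> MISS (open row3); precharges=1
Acc 4: bank0 row2 -> MISS (open row2); precharges=2
Acc 5: bank1 row0 -> MISS (open row0); precharges=2
Acc 6: bank0 row0 -> MISS (open row0); precharges=3
Acc 7: bank0 row0 -> HIT
Acc 8: bank1 row0 -> HIT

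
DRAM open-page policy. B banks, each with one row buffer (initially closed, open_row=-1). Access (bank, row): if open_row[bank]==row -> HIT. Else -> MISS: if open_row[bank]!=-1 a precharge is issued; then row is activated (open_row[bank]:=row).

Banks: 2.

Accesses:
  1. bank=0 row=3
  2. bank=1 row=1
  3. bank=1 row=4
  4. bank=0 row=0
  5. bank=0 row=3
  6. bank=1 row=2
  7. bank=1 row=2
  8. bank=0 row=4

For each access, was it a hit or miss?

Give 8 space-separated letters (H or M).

Acc 1: bank0 row3 -> MISS (open row3); precharges=0
Acc 2: bank1 row1 -> MISS (open row1); precharges=0
Acc 3: bank1 row4 -> MISS (open row4); precharges=1
Acc 4: bank0 row0 -> MISS (open row0); precharges=2
Acc 5: bank0 row3 -> MISS (open row3); precharges=3
Acc 6: bank1 row2 -> MISS (open row2); precharges=4
Acc 7: bank1 row2 -> HIT
Acc 8: bank0 row4 -> MISS (open row4); precharges=5

Answer: M M M M M M H M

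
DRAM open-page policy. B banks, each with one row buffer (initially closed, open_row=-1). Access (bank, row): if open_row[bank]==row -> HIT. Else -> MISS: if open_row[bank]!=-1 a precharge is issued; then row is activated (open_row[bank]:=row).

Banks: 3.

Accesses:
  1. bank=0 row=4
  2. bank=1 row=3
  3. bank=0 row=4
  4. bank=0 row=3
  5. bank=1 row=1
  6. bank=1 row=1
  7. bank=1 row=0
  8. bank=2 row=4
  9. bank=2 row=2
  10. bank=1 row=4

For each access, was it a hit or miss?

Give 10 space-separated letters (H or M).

Acc 1: bank0 row4 -> MISS (open row4); precharges=0
Acc 2: bank1 row3 -> MISS (open row3); precharges=0
Acc 3: bank0 row4 -> HIT
Acc 4: bank0 row3 -> MISS (open row3); precharges=1
Acc 5: bank1 row1 -> MISS (open row1); precharges=2
Acc 6: bank1 row1 -> HIT
Acc 7: bank1 row0 -> MISS (open row0); precharges=3
Acc 8: bank2 row4 -> MISS (open row4); precharges=3
Acc 9: bank2 row2 -> MISS (open row2); precharges=4
Acc 10: bank1 row4 -> MISS (open row4); precharges=5

Answer: M M H M M H M M M M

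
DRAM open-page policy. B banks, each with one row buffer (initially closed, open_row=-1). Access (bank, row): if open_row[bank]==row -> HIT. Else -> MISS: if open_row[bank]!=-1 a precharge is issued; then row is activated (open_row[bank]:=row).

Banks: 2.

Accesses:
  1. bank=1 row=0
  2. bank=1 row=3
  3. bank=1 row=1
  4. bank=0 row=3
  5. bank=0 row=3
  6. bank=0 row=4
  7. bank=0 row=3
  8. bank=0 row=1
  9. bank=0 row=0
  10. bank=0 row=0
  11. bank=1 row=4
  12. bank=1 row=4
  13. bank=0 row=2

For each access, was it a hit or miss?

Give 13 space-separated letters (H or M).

Answer: M M M M H M M M M H M H M

Derivation:
Acc 1: bank1 row0 -> MISS (open row0); precharges=0
Acc 2: bank1 row3 -> MISS (open row3); precharges=1
Acc 3: bank1 row1 -> MISS (open row1); precharges=2
Acc 4: bank0 row3 -> MISS (open row3); precharges=2
Acc 5: bank0 row3 -> HIT
Acc 6: bank0 row4 -> MISS (open row4); precharges=3
Acc 7: bank0 row3 -> MISS (open row3); precharges=4
Acc 8: bank0 row1 -> MISS (open row1); precharges=5
Acc 9: bank0 row0 -> MISS (open row0); precharges=6
Acc 10: bank0 row0 -> HIT
Acc 11: bank1 row4 -> MISS (open row4); precharges=7
Acc 12: bank1 row4 -> HIT
Acc 13: bank0 row2 -> MISS (open row2); precharges=8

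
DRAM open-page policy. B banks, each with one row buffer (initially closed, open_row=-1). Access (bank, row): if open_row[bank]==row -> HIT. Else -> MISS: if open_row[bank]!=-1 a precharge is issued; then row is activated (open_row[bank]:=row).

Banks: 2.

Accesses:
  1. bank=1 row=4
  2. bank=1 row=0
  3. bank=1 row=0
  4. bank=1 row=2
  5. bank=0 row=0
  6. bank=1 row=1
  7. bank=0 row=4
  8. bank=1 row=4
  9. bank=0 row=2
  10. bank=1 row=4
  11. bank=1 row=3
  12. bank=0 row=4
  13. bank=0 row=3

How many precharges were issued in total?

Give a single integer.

Answer: 9

Derivation:
Acc 1: bank1 row4 -> MISS (open row4); precharges=0
Acc 2: bank1 row0 -> MISS (open row0); precharges=1
Acc 3: bank1 row0 -> HIT
Acc 4: bank1 row2 -> MISS (open row2); precharges=2
Acc 5: bank0 row0 -> MISS (open row0); precharges=2
Acc 6: bank1 row1 -> MISS (open row1); precharges=3
Acc 7: bank0 row4 -> MISS (open row4); precharges=4
Acc 8: bank1 row4 -> MISS (open row4); precharges=5
Acc 9: bank0 row2 -> MISS (open row2); precharges=6
Acc 10: bank1 row4 -> HIT
Acc 11: bank1 row3 -> MISS (open row3); precharges=7
Acc 12: bank0 row4 -> MISS (open row4); precharges=8
Acc 13: bank0 row3 -> MISS (open row3); precharges=9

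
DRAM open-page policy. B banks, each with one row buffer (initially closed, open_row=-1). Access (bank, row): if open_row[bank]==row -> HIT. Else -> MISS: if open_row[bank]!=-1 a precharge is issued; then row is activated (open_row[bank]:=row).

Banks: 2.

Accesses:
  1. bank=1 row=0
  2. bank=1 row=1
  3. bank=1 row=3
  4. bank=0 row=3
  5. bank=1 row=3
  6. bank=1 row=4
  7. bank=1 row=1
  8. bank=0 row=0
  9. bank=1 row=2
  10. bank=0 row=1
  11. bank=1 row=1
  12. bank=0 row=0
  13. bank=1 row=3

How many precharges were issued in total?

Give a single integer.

Answer: 10

Derivation:
Acc 1: bank1 row0 -> MISS (open row0); precharges=0
Acc 2: bank1 row1 -> MISS (open row1); precharges=1
Acc 3: bank1 row3 -> MISS (open row3); precharges=2
Acc 4: bank0 row3 -> MISS (open row3); precharges=2
Acc 5: bank1 row3 -> HIT
Acc 6: bank1 row4 -> MISS (open row4); precharges=3
Acc 7: bank1 row1 -> MISS (open row1); precharges=4
Acc 8: bank0 row0 -> MISS (open row0); precharges=5
Acc 9: bank1 row2 -> MISS (open row2); precharges=6
Acc 10: bank0 row1 -> MISS (open row1); precharges=7
Acc 11: bank1 row1 -> MISS (open row1); precharges=8
Acc 12: bank0 row0 -> MISS (open row0); precharges=9
Acc 13: bank1 row3 -> MISS (open row3); precharges=10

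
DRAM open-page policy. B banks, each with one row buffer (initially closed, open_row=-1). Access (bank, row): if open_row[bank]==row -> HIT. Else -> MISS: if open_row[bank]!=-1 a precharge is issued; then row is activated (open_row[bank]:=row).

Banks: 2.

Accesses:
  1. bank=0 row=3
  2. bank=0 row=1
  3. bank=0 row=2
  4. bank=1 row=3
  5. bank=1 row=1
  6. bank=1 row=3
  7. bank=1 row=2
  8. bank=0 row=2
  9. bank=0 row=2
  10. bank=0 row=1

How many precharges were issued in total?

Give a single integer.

Acc 1: bank0 row3 -> MISS (open row3); precharges=0
Acc 2: bank0 row1 -> MISS (open row1); precharges=1
Acc 3: bank0 row2 -> MISS (open row2); precharges=2
Acc 4: bank1 row3 -> MISS (open row3); precharges=2
Acc 5: bank1 row1 -> MISS (open row1); precharges=3
Acc 6: bank1 row3 -> MISS (open row3); precharges=4
Acc 7: bank1 row2 -> MISS (open row2); precharges=5
Acc 8: bank0 row2 -> HIT
Acc 9: bank0 row2 -> HIT
Acc 10: bank0 row1 -> MISS (open row1); precharges=6

Answer: 6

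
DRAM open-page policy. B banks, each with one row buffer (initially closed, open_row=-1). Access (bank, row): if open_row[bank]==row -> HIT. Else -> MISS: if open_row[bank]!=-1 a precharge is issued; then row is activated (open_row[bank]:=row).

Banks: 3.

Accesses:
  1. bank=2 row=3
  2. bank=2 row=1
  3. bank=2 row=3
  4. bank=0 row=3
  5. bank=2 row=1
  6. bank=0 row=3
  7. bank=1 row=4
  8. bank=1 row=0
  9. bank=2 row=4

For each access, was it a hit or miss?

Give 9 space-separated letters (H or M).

Answer: M M M M M H M M M

Derivation:
Acc 1: bank2 row3 -> MISS (open row3); precharges=0
Acc 2: bank2 row1 -> MISS (open row1); precharges=1
Acc 3: bank2 row3 -> MISS (open row3); precharges=2
Acc 4: bank0 row3 -> MISS (open row3); precharges=2
Acc 5: bank2 row1 -> MISS (open row1); precharges=3
Acc 6: bank0 row3 -> HIT
Acc 7: bank1 row4 -> MISS (open row4); precharges=3
Acc 8: bank1 row0 -> MISS (open row0); precharges=4
Acc 9: bank2 row4 -> MISS (open row4); precharges=5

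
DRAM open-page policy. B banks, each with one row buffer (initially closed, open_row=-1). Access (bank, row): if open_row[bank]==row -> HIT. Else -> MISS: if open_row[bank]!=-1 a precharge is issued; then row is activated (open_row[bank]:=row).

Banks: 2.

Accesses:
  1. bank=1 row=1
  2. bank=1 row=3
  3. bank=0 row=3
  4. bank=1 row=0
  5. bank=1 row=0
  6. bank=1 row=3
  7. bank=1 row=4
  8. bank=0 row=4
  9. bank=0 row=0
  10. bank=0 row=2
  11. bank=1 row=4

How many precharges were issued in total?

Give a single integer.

Acc 1: bank1 row1 -> MISS (open row1); precharges=0
Acc 2: bank1 row3 -> MISS (open row3); precharges=1
Acc 3: bank0 row3 -> MISS (open row3); precharges=1
Acc 4: bank1 row0 -> MISS (open row0); precharges=2
Acc 5: bank1 row0 -> HIT
Acc 6: bank1 row3 -> MISS (open row3); precharges=3
Acc 7: bank1 row4 -> MISS (open row4); precharges=4
Acc 8: bank0 row4 -> MISS (open row4); precharges=5
Acc 9: bank0 row0 -> MISS (open row0); precharges=6
Acc 10: bank0 row2 -> MISS (open row2); precharges=7
Acc 11: bank1 row4 -> HIT

Answer: 7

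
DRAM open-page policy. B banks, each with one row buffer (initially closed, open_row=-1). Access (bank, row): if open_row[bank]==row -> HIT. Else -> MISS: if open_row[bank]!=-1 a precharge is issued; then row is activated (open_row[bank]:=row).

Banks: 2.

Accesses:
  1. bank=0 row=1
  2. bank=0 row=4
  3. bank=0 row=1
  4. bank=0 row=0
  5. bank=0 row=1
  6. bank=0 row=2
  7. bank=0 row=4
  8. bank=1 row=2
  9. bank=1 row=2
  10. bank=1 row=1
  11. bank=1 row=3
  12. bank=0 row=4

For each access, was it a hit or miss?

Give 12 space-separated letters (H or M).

Answer: M M M M M M M M H M M H

Derivation:
Acc 1: bank0 row1 -> MISS (open row1); precharges=0
Acc 2: bank0 row4 -> MISS (open row4); precharges=1
Acc 3: bank0 row1 -> MISS (open row1); precharges=2
Acc 4: bank0 row0 -> MISS (open row0); precharges=3
Acc 5: bank0 row1 -> MISS (open row1); precharges=4
Acc 6: bank0 row2 -> MISS (open row2); precharges=5
Acc 7: bank0 row4 -> MISS (open row4); precharges=6
Acc 8: bank1 row2 -> MISS (open row2); precharges=6
Acc 9: bank1 row2 -> HIT
Acc 10: bank1 row1 -> MISS (open row1); precharges=7
Acc 11: bank1 row3 -> MISS (open row3); precharges=8
Acc 12: bank0 row4 -> HIT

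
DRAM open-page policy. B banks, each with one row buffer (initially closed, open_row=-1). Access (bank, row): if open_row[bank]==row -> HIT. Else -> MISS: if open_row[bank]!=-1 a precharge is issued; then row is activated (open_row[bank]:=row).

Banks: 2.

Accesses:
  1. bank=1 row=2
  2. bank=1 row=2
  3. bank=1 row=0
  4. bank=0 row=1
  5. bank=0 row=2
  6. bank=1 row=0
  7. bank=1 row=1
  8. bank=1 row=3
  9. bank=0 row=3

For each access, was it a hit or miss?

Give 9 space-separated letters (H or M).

Answer: M H M M M H M M M

Derivation:
Acc 1: bank1 row2 -> MISS (open row2); precharges=0
Acc 2: bank1 row2 -> HIT
Acc 3: bank1 row0 -> MISS (open row0); precharges=1
Acc 4: bank0 row1 -> MISS (open row1); precharges=1
Acc 5: bank0 row2 -> MISS (open row2); precharges=2
Acc 6: bank1 row0 -> HIT
Acc 7: bank1 row1 -> MISS (open row1); precharges=3
Acc 8: bank1 row3 -> MISS (open row3); precharges=4
Acc 9: bank0 row3 -> MISS (open row3); precharges=5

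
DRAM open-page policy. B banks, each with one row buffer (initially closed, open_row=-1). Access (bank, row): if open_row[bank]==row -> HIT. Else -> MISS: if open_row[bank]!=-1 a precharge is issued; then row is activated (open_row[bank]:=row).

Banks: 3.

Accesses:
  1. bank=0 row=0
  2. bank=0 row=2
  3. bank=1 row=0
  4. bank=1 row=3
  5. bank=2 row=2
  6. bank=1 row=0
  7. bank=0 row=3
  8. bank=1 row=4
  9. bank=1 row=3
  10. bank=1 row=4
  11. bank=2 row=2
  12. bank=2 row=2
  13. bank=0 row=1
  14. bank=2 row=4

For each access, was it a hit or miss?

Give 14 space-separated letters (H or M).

Answer: M M M M M M M M M M H H M M

Derivation:
Acc 1: bank0 row0 -> MISS (open row0); precharges=0
Acc 2: bank0 row2 -> MISS (open row2); precharges=1
Acc 3: bank1 row0 -> MISS (open row0); precharges=1
Acc 4: bank1 row3 -> MISS (open row3); precharges=2
Acc 5: bank2 row2 -> MISS (open row2); precharges=2
Acc 6: bank1 row0 -> MISS (open row0); precharges=3
Acc 7: bank0 row3 -> MISS (open row3); precharges=4
Acc 8: bank1 row4 -> MISS (open row4); precharges=5
Acc 9: bank1 row3 -> MISS (open row3); precharges=6
Acc 10: bank1 row4 -> MISS (open row4); precharges=7
Acc 11: bank2 row2 -> HIT
Acc 12: bank2 row2 -> HIT
Acc 13: bank0 row1 -> MISS (open row1); precharges=8
Acc 14: bank2 row4 -> MISS (open row4); precharges=9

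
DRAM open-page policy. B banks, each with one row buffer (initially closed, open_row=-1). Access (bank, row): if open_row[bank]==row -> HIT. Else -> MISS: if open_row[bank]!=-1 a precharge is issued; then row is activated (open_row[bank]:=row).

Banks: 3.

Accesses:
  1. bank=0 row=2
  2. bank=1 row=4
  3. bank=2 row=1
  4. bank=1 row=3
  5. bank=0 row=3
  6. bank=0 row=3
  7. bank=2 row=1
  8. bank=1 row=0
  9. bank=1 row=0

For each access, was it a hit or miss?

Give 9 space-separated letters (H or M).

Acc 1: bank0 row2 -> MISS (open row2); precharges=0
Acc 2: bank1 row4 -> MISS (open row4); precharges=0
Acc 3: bank2 row1 -> MISS (open row1); precharges=0
Acc 4: bank1 row3 -> MISS (open row3); precharges=1
Acc 5: bank0 row3 -> MISS (open row3); precharges=2
Acc 6: bank0 row3 -> HIT
Acc 7: bank2 row1 -> HIT
Acc 8: bank1 row0 -> MISS (open row0); precharges=3
Acc 9: bank1 row0 -> HIT

Answer: M M M M M H H M H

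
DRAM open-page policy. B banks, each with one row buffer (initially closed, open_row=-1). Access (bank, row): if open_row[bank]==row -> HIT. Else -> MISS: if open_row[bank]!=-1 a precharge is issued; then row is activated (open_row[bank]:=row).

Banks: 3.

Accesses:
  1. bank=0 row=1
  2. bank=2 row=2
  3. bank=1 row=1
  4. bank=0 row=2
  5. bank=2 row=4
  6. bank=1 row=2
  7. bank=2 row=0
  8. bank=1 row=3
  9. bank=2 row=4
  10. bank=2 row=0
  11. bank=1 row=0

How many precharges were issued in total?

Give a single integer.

Answer: 8

Derivation:
Acc 1: bank0 row1 -> MISS (open row1); precharges=0
Acc 2: bank2 row2 -> MISS (open row2); precharges=0
Acc 3: bank1 row1 -> MISS (open row1); precharges=0
Acc 4: bank0 row2 -> MISS (open row2); precharges=1
Acc 5: bank2 row4 -> MISS (open row4); precharges=2
Acc 6: bank1 row2 -> MISS (open row2); precharges=3
Acc 7: bank2 row0 -> MISS (open row0); precharges=4
Acc 8: bank1 row3 -> MISS (open row3); precharges=5
Acc 9: bank2 row4 -> MISS (open row4); precharges=6
Acc 10: bank2 row0 -> MISS (open row0); precharges=7
Acc 11: bank1 row0 -> MISS (open row0); precharges=8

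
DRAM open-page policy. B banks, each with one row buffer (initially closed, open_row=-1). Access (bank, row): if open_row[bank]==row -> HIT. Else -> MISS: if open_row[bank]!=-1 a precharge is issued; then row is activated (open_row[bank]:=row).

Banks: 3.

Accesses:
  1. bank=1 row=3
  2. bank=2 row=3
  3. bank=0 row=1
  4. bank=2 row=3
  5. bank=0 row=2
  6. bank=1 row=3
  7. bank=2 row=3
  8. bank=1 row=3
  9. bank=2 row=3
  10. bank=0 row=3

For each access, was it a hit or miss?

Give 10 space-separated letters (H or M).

Acc 1: bank1 row3 -> MISS (open row3); precharges=0
Acc 2: bank2 row3 -> MISS (open row3); precharges=0
Acc 3: bank0 row1 -> MISS (open row1); precharges=0
Acc 4: bank2 row3 -> HIT
Acc 5: bank0 row2 -> MISS (open row2); precharges=1
Acc 6: bank1 row3 -> HIT
Acc 7: bank2 row3 -> HIT
Acc 8: bank1 row3 -> HIT
Acc 9: bank2 row3 -> HIT
Acc 10: bank0 row3 -> MISS (open row3); precharges=2

Answer: M M M H M H H H H M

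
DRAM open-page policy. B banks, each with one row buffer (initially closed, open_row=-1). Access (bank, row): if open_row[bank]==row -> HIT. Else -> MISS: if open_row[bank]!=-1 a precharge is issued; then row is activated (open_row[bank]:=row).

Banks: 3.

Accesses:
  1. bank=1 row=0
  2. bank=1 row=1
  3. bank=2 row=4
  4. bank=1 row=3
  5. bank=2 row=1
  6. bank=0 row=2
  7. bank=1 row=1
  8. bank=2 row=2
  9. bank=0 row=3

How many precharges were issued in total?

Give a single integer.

Answer: 6

Derivation:
Acc 1: bank1 row0 -> MISS (open row0); precharges=0
Acc 2: bank1 row1 -> MISS (open row1); precharges=1
Acc 3: bank2 row4 -> MISS (open row4); precharges=1
Acc 4: bank1 row3 -> MISS (open row3); precharges=2
Acc 5: bank2 row1 -> MISS (open row1); precharges=3
Acc 6: bank0 row2 -> MISS (open row2); precharges=3
Acc 7: bank1 row1 -> MISS (open row1); precharges=4
Acc 8: bank2 row2 -> MISS (open row2); precharges=5
Acc 9: bank0 row3 -> MISS (open row3); precharges=6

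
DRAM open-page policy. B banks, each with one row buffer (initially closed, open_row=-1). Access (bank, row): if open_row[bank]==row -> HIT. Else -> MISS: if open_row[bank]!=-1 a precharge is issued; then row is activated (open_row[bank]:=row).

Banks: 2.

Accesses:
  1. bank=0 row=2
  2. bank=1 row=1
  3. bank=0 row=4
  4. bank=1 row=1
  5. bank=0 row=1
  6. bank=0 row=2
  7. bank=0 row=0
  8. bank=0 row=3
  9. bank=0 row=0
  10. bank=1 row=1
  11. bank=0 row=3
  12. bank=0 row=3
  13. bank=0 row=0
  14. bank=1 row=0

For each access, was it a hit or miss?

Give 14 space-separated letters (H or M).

Answer: M M M H M M M M M H M H M M

Derivation:
Acc 1: bank0 row2 -> MISS (open row2); precharges=0
Acc 2: bank1 row1 -> MISS (open row1); precharges=0
Acc 3: bank0 row4 -> MISS (open row4); precharges=1
Acc 4: bank1 row1 -> HIT
Acc 5: bank0 row1 -> MISS (open row1); precharges=2
Acc 6: bank0 row2 -> MISS (open row2); precharges=3
Acc 7: bank0 row0 -> MISS (open row0); precharges=4
Acc 8: bank0 row3 -> MISS (open row3); precharges=5
Acc 9: bank0 row0 -> MISS (open row0); precharges=6
Acc 10: bank1 row1 -> HIT
Acc 11: bank0 row3 -> MISS (open row3); precharges=7
Acc 12: bank0 row3 -> HIT
Acc 13: bank0 row0 -> MISS (open row0); precharges=8
Acc 14: bank1 row0 -> MISS (open row0); precharges=9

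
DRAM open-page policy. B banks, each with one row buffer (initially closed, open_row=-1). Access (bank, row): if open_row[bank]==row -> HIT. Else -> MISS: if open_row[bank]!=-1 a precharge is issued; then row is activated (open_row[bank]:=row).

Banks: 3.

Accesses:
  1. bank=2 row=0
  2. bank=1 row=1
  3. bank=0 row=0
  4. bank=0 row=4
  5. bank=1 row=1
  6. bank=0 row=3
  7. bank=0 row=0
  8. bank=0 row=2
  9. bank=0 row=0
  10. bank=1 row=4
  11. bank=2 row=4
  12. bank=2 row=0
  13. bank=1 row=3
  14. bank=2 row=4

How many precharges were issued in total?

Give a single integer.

Acc 1: bank2 row0 -> MISS (open row0); precharges=0
Acc 2: bank1 row1 -> MISS (open row1); precharges=0
Acc 3: bank0 row0 -> MISS (open row0); precharges=0
Acc 4: bank0 row4 -> MISS (open row4); precharges=1
Acc 5: bank1 row1 -> HIT
Acc 6: bank0 row3 -> MISS (open row3); precharges=2
Acc 7: bank0 row0 -> MISS (open row0); precharges=3
Acc 8: bank0 row2 -> MISS (open row2); precharges=4
Acc 9: bank0 row0 -> MISS (open row0); precharges=5
Acc 10: bank1 row4 -> MISS (open row4); precharges=6
Acc 11: bank2 row4 -> MISS (open row4); precharges=7
Acc 12: bank2 row0 -> MISS (open row0); precharges=8
Acc 13: bank1 row3 -> MISS (open row3); precharges=9
Acc 14: bank2 row4 -> MISS (open row4); precharges=10

Answer: 10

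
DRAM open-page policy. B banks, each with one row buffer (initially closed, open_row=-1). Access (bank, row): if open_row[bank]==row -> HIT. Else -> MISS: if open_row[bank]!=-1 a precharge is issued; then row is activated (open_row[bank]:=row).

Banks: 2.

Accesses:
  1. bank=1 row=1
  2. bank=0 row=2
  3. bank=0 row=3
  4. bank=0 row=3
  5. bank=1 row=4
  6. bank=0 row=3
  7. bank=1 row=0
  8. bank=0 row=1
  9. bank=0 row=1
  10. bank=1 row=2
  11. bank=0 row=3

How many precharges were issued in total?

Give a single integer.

Answer: 6

Derivation:
Acc 1: bank1 row1 -> MISS (open row1); precharges=0
Acc 2: bank0 row2 -> MISS (open row2); precharges=0
Acc 3: bank0 row3 -> MISS (open row3); precharges=1
Acc 4: bank0 row3 -> HIT
Acc 5: bank1 row4 -> MISS (open row4); precharges=2
Acc 6: bank0 row3 -> HIT
Acc 7: bank1 row0 -> MISS (open row0); precharges=3
Acc 8: bank0 row1 -> MISS (open row1); precharges=4
Acc 9: bank0 row1 -> HIT
Acc 10: bank1 row2 -> MISS (open row2); precharges=5
Acc 11: bank0 row3 -> MISS (open row3); precharges=6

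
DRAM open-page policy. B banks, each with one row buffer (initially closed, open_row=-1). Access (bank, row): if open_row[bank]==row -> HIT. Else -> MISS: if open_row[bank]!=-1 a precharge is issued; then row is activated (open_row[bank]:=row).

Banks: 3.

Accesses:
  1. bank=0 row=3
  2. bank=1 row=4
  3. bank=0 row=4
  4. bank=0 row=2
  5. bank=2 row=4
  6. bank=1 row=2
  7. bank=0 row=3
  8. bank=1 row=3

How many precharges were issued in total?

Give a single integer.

Acc 1: bank0 row3 -> MISS (open row3); precharges=0
Acc 2: bank1 row4 -> MISS (open row4); precharges=0
Acc 3: bank0 row4 -> MISS (open row4); precharges=1
Acc 4: bank0 row2 -> MISS (open row2); precharges=2
Acc 5: bank2 row4 -> MISS (open row4); precharges=2
Acc 6: bank1 row2 -> MISS (open row2); precharges=3
Acc 7: bank0 row3 -> MISS (open row3); precharges=4
Acc 8: bank1 row3 -> MISS (open row3); precharges=5

Answer: 5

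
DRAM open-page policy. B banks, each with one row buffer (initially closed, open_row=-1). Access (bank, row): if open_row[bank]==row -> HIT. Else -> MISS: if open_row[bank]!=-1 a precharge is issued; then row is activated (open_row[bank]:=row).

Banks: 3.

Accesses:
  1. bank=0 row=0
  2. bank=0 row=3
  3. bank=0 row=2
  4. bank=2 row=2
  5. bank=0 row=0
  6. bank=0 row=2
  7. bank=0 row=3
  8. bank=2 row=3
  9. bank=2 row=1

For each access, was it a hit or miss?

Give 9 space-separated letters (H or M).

Acc 1: bank0 row0 -> MISS (open row0); precharges=0
Acc 2: bank0 row3 -> MISS (open row3); precharges=1
Acc 3: bank0 row2 -> MISS (open row2); precharges=2
Acc 4: bank2 row2 -> MISS (open row2); precharges=2
Acc 5: bank0 row0 -> MISS (open row0); precharges=3
Acc 6: bank0 row2 -> MISS (open row2); precharges=4
Acc 7: bank0 row3 -> MISS (open row3); precharges=5
Acc 8: bank2 row3 -> MISS (open row3); precharges=6
Acc 9: bank2 row1 -> MISS (open row1); precharges=7

Answer: M M M M M M M M M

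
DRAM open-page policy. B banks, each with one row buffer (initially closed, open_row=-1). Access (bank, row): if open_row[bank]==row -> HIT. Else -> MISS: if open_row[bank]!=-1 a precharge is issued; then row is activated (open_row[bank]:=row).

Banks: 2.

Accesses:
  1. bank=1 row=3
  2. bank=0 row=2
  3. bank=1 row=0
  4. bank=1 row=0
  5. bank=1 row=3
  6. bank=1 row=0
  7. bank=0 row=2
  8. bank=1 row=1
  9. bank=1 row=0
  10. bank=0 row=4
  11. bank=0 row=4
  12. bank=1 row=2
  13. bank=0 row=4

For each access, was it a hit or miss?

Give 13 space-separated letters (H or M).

Answer: M M M H M M H M M M H M H

Derivation:
Acc 1: bank1 row3 -> MISS (open row3); precharges=0
Acc 2: bank0 row2 -> MISS (open row2); precharges=0
Acc 3: bank1 row0 -> MISS (open row0); precharges=1
Acc 4: bank1 row0 -> HIT
Acc 5: bank1 row3 -> MISS (open row3); precharges=2
Acc 6: bank1 row0 -> MISS (open row0); precharges=3
Acc 7: bank0 row2 -> HIT
Acc 8: bank1 row1 -> MISS (open row1); precharges=4
Acc 9: bank1 row0 -> MISS (open row0); precharges=5
Acc 10: bank0 row4 -> MISS (open row4); precharges=6
Acc 11: bank0 row4 -> HIT
Acc 12: bank1 row2 -> MISS (open row2); precharges=7
Acc 13: bank0 row4 -> HIT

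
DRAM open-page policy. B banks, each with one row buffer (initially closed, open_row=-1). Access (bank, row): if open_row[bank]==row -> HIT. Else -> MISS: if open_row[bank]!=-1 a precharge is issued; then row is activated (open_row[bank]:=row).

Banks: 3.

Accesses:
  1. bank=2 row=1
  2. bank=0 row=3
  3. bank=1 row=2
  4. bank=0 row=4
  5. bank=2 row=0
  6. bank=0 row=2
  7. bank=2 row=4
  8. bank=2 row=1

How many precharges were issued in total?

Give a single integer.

Answer: 5

Derivation:
Acc 1: bank2 row1 -> MISS (open row1); precharges=0
Acc 2: bank0 row3 -> MISS (open row3); precharges=0
Acc 3: bank1 row2 -> MISS (open row2); precharges=0
Acc 4: bank0 row4 -> MISS (open row4); precharges=1
Acc 5: bank2 row0 -> MISS (open row0); precharges=2
Acc 6: bank0 row2 -> MISS (open row2); precharges=3
Acc 7: bank2 row4 -> MISS (open row4); precharges=4
Acc 8: bank2 row1 -> MISS (open row1); precharges=5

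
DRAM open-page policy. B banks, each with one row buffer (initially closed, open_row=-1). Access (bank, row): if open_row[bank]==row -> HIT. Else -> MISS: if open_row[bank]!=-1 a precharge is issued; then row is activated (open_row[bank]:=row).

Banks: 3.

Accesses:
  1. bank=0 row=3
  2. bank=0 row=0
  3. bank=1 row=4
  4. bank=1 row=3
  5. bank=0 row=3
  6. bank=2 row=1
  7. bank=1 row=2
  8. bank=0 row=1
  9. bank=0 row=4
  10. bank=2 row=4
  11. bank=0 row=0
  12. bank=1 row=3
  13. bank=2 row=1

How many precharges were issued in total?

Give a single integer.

Acc 1: bank0 row3 -> MISS (open row3); precharges=0
Acc 2: bank0 row0 -> MISS (open row0); precharges=1
Acc 3: bank1 row4 -> MISS (open row4); precharges=1
Acc 4: bank1 row3 -> MISS (open row3); precharges=2
Acc 5: bank0 row3 -> MISS (open row3); precharges=3
Acc 6: bank2 row1 -> MISS (open row1); precharges=3
Acc 7: bank1 row2 -> MISS (open row2); precharges=4
Acc 8: bank0 row1 -> MISS (open row1); precharges=5
Acc 9: bank0 row4 -> MISS (open row4); precharges=6
Acc 10: bank2 row4 -> MISS (open row4); precharges=7
Acc 11: bank0 row0 -> MISS (open row0); precharges=8
Acc 12: bank1 row3 -> MISS (open row3); precharges=9
Acc 13: bank2 row1 -> MISS (open row1); precharges=10

Answer: 10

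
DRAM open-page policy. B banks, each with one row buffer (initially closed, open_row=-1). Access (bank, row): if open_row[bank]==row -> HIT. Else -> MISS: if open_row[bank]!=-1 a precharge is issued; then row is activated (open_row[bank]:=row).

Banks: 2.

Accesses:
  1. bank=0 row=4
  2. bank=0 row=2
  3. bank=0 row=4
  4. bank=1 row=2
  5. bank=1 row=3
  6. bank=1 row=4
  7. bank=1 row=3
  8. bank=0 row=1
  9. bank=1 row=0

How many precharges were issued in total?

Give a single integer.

Acc 1: bank0 row4 -> MISS (open row4); precharges=0
Acc 2: bank0 row2 -> MISS (open row2); precharges=1
Acc 3: bank0 row4 -> MISS (open row4); precharges=2
Acc 4: bank1 row2 -> MISS (open row2); precharges=2
Acc 5: bank1 row3 -> MISS (open row3); precharges=3
Acc 6: bank1 row4 -> MISS (open row4); precharges=4
Acc 7: bank1 row3 -> MISS (open row3); precharges=5
Acc 8: bank0 row1 -> MISS (open row1); precharges=6
Acc 9: bank1 row0 -> MISS (open row0); precharges=7

Answer: 7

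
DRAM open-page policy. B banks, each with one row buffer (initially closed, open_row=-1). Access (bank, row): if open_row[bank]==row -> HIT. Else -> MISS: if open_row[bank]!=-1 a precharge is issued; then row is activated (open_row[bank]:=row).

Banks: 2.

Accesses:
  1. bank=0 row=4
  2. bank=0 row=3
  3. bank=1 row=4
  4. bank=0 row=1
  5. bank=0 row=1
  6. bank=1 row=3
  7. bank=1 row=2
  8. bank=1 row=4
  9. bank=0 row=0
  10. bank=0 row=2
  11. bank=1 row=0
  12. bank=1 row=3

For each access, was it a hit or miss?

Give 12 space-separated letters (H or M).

Answer: M M M M H M M M M M M M

Derivation:
Acc 1: bank0 row4 -> MISS (open row4); precharges=0
Acc 2: bank0 row3 -> MISS (open row3); precharges=1
Acc 3: bank1 row4 -> MISS (open row4); precharges=1
Acc 4: bank0 row1 -> MISS (open row1); precharges=2
Acc 5: bank0 row1 -> HIT
Acc 6: bank1 row3 -> MISS (open row3); precharges=3
Acc 7: bank1 row2 -> MISS (open row2); precharges=4
Acc 8: bank1 row4 -> MISS (open row4); precharges=5
Acc 9: bank0 row0 -> MISS (open row0); precharges=6
Acc 10: bank0 row2 -> MISS (open row2); precharges=7
Acc 11: bank1 row0 -> MISS (open row0); precharges=8
Acc 12: bank1 row3 -> MISS (open row3); precharges=9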